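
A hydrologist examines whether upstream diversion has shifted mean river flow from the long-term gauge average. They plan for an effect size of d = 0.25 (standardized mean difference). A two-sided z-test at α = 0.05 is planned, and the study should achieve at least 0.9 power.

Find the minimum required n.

n = 169

Set Φ(δ − 1.960) = 0.9; then δ − 1.960 = Φ⁻¹(0.9) = 1.282, giving δ = 3.242.
(For δ > 0 the lower-tail rejection region contributes negligibly to power, so the one-term inversion is standard.)
δ = d·√n ⇒ n = (δ/d)² = (3.242 / 0.25)² = 168.12.
Rounding up, n = 169.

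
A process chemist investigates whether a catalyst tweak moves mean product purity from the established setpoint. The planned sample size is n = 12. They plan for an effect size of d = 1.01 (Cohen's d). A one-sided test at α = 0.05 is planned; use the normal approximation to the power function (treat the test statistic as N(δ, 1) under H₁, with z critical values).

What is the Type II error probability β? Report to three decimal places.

Noncentrality parameter: δ = d·√n = 1.01 × √12 = 3.4987
Critical value for a one-sided test at α = 0.05: z_α = 1.645.
Power = P(Z > 1.645 − δ) = Φ(1.854) = 0.9681.
Type II error: β = 1 − power = 1 − 0.9681 = 0.0319.

β ≈ 0.032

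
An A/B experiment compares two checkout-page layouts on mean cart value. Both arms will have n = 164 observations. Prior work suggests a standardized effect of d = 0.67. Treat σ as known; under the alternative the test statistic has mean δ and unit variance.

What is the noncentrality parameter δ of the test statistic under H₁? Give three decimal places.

δ ≈ 6.067

The noncentrality parameter scales effect size by the design's sample-size factor: δ = d·√(n/2) = 0.67 × √(164/2) = 6.0671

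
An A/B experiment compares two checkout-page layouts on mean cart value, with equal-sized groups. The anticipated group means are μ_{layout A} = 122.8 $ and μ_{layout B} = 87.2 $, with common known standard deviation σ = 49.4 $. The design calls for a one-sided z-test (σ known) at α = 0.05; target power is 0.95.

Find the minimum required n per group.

n = 42 per group

Standardized effect: d = |μ_{layout A} − μ_{layout B}| / σ = |122.8 − 87.2| / 49.4 = 0.7206
Set Φ(δ − 1.645) = 0.95; then δ − 1.645 = Φ⁻¹(0.95) = 1.645, giving δ = 3.290.
δ = d·√(n/2) ⇒ n = 2(δ/d)² = 2 × (3.290 / 0.7206)² = 41.68.
Rounding up, n = 42 per group.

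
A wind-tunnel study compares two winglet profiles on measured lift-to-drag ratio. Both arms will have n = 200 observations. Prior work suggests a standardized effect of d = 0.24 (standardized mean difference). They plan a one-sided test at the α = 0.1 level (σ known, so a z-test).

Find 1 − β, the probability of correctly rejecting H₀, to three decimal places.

Power ≈ 0.868

Noncentrality parameter: λ = d·√(n/2) = 0.24 × √(200/2) = 2.4000
Critical value for a one-sided test at α = 0.1: z_α = 1.282.
Power = Φ(λ − 1.282) = Φ(1.118) = 0.8683.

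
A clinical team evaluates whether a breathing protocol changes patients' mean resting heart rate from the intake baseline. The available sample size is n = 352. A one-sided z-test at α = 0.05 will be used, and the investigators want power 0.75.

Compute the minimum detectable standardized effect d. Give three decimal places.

d ≈ 0.124

Need Φ(δ − 1.645) = 0.75, so δ = 1.645 + 0.674 = 2.319.
δ = d·√n ⇒ d = δ/√n = 2.319/√352 = 0.1236.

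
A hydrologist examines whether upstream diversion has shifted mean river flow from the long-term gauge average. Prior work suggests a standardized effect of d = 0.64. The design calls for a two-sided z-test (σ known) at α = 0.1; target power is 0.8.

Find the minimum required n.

n = 16

Set Φ(δ − 1.645) = 0.8; then δ − 1.645 = Φ⁻¹(0.8) = 0.842, giving δ = 2.486.
(Ignoring the negligible lower-tail rejection probability gives the usual closed-form inversion.)
δ = d·√n ⇒ n = (δ/d)² = (2.486 / 0.64)² = 15.09.
Round up to the next whole unit.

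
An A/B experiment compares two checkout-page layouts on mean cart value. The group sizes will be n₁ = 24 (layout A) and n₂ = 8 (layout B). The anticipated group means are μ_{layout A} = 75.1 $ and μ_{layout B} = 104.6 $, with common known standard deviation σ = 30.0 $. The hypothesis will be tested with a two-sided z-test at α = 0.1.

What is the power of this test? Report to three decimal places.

Power ≈ 0.778

Standardized effect: d = |μ_{layout A} − μ_{layout B}| / σ = |75.1 − 104.6| / 30.0 = 0.9833
Noncentrality parameter: δ = d / √(1/n₁ + 1/n₂) = 0.9833 / √(1/24 + 1/8) = 2.4087
Critical value for a two-sided test at α = 0.1: z_{α/2} = 1.645.
Power = Φ(δ − 1.645) + Φ(−δ − 1.645) = Φ(0.764) + Φ(-4.054) = 0.7775 + 0.0000 = 0.7775.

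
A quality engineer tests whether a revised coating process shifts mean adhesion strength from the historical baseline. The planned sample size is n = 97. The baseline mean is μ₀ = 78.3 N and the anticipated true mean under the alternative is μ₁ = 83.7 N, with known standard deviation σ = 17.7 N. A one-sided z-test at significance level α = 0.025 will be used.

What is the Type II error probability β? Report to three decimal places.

Standardized effect: d = |μ₁ − μ₀| / σ = |83.7 − 78.3| / 17.7 = 0.3051
Noncentrality parameter: δ = d·√n = 0.3051 × √97 = 3.0047
One-sided α = 0.025 → critical value z_{0.025} = 1.960.
Power = Φ(δ − 1.960) = Φ(1.045) = 0.8519.
Type II error: β = 1 − power = 1 − 0.8519 = 0.1481.

β ≈ 0.148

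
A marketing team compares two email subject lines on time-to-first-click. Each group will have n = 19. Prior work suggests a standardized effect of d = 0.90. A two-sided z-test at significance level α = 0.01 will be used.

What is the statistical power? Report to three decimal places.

Power ≈ 0.579

Noncentrality parameter: δ = d·√(n/2) = 0.90 × √(19/2) = 2.7740
Two-sided α = 0.01 → critical value z_{0.005} = 2.576.
Power = Φ(δ − 2.576) + Φ(−δ − 2.576) = Φ(0.198) + Φ(-5.350) = 0.5785 + 0.0000 = 0.5785.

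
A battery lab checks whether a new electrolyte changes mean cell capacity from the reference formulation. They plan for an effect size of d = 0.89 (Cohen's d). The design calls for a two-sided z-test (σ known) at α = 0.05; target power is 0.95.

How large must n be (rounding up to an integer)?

n = 17

For power 0.95 need Φ(δ − z_{0.025}) = 0.95, so δ = z_{0.025} + z_{0.05} = 1.960 + 1.645 = 3.605.
(For δ > 0 the lower-tail rejection region contributes negligibly to power, so the one-term inversion is standard.)
δ = d·√n ⇒ n = (δ/d)² = (3.605 / 0.89)² = 16.41.
Round up to the next whole unit.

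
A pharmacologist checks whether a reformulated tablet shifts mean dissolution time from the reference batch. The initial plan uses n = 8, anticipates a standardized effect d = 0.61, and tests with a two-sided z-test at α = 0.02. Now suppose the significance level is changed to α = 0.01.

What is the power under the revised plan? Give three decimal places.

Power ≈ 0.198

δ = d·√n = 0.61 × √8 = 1.7253 (unchanged). New critical value: z_{0.005} = 2.576.
Revised power = Φ(δ − 2.576) + Φ(−δ − 2.576) = Φ(-0.850) + Φ(-4.301) = 0.1975 + 0.0000 = 0.1975.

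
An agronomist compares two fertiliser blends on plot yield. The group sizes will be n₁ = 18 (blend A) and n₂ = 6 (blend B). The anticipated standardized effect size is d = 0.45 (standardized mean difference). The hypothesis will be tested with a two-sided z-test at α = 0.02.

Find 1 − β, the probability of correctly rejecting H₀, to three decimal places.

Noncentrality parameter: δ = d / √(1/n₁ + 1/n₂) = 0.45 / √(1/18 + 1/6) = 0.9546
Critical value for a two-sided test at α = 0.02: z_{α/2} = 2.326.
Power = Φ(δ − 2.326) + Φ(−δ − 2.326) = Φ(-1.372) + Φ(-3.281) = 0.0851 + 0.0005 = 0.0856.

Power ≈ 0.086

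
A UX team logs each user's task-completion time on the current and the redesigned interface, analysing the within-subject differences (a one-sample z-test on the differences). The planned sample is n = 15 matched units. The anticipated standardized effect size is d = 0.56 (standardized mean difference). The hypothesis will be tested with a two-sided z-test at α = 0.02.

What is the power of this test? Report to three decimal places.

Power ≈ 0.437

Noncentrality parameter: δ = d·√n = 0.56 × √15 = 2.1689
Critical value for a two-sided test at α = 0.02: z_{α/2} = 2.326.
Power = Φ(δ − 2.326) + Φ(−δ − 2.326) = Φ(-0.157) + Φ(-4.495) = 0.4374 + 0.0000 = 0.4374.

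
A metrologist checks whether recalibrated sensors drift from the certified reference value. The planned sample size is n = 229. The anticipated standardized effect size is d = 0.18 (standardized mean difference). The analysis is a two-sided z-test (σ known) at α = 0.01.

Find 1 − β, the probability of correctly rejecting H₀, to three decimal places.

Power ≈ 0.559

Noncentrality parameter: δ = d·√n = 0.18 × √229 = 2.7239
Critical value for a two-sided test at α = 0.01: z_{α/2} = 2.576.
Power = Φ(δ − 2.576) + Φ(−δ − 2.576) = Φ(0.148) + Φ(-5.300) = 0.5589 + 0.0000 = 0.5589.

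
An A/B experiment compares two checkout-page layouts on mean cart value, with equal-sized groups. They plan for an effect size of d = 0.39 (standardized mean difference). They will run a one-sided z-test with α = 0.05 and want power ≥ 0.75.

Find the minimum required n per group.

Set Φ(δ − 1.645) = 0.75; then δ − 1.645 = Φ⁻¹(0.75) = 0.674, giving δ = 2.319.
δ = d·√(n/2) ⇒ n = 2(δ/d)² = 2 × (2.319 / 0.39)² = 70.73.
Rounding up, n = 71 per group.

n = 71 per group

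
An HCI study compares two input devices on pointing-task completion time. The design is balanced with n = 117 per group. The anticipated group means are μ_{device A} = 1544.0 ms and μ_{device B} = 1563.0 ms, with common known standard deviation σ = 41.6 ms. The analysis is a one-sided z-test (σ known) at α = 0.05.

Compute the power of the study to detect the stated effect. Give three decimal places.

Power ≈ 0.968

Standardized effect: d = |μ_{device A} − μ_{device B}| / σ = |1544.0 − 1563.0| / 41.6 = 0.4567
Noncentrality parameter: δ = d·√(n/2) = 0.4567 × √(117/2) = 3.4933
Critical value for a one-sided test at α = 0.05: z_α = 1.645.
Power = P(Z > 1.645 − δ) = Φ(1.848) = 0.9677.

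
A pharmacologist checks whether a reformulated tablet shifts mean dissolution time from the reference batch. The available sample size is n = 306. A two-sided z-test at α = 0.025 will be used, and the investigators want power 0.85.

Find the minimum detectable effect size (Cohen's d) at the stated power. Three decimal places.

d ≈ 0.187

Required noncentrality: δ = z_{0.0125} + z_{0.15} = 2.241 + 1.036 = 3.278.
(The second rejection-region term Φ(−δ − z_{α/2}) is negligible and dropped.)
δ = d·√n ⇒ d = δ/√n = 3.278/√306 = 0.1874.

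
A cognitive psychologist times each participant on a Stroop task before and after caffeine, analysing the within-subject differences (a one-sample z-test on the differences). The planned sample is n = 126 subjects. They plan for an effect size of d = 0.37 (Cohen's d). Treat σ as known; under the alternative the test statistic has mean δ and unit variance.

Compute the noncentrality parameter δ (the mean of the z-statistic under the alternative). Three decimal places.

δ = d·√n = 0.37 × √126 = 4.1532

δ ≈ 4.153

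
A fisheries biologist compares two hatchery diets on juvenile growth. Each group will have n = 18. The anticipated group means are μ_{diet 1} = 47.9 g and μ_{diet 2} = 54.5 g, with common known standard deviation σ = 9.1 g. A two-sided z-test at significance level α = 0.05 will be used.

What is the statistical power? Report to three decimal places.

Power ≈ 0.585

Standardized effect: d = |μ_{diet 1} − μ_{diet 2}| / σ = |47.9 − 54.5| / 9.1 = 0.7253
Noncentrality parameter: δ = d·√(n/2) = 0.7253 × √(18/2) = 2.1758
Two-sided α = 0.05 → critical value z_{0.025} = 1.960.
Power = Φ(δ − 1.960) + Φ(−δ − 1.960) = Φ(0.216) + Φ(-4.136) = 0.5855 + 0.0000 = 0.5855.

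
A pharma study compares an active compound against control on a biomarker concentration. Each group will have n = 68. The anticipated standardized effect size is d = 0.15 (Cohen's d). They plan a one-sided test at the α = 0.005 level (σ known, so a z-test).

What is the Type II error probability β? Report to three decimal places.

Noncentrality parameter: δ = d·√(n/2) = 0.15 × √(68/2) = 0.8746
One-sided α = 0.005 → critical value z_{0.005} = 2.576.
Power = P(Z > 2.576 − δ) = Φ(-1.701) = 0.0445.
Type II error: β = 1 − power = 1 − 0.0445 = 0.9555.

β ≈ 0.956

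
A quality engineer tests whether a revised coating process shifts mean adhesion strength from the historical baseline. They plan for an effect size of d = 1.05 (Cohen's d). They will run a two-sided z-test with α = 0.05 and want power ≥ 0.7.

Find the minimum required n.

n = 6

Set Φ(δ − 1.960) = 0.7; then δ − 1.960 = Φ⁻¹(0.7) = 0.524, giving δ = 2.484.
(Ignoring the negligible lower-tail rejection probability gives the usual closed-form inversion.)
δ = d·√n ⇒ n = (δ/d)² = (2.484 / 1.05)² = 5.60.
Rounding up, n = 6.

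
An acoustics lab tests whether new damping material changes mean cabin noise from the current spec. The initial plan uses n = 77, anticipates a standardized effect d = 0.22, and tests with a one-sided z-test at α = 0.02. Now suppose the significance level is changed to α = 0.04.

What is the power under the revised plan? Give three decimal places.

Power ≈ 0.571

δ = d·√n = 0.22 × √77 = 1.9305 (unchanged). New critical value: z_{0.04} = 1.751.
Revised power = Φ(δ − 1.751) = Φ(0.180) = 0.5713.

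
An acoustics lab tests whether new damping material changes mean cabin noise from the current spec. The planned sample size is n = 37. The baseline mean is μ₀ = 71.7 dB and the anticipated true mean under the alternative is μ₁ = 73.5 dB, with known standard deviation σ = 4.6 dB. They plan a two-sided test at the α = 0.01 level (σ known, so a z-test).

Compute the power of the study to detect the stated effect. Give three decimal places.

Power ≈ 0.422

Standardized effect: d = |μ₁ − μ₀| / σ = |73.5 − 71.7| / 4.6 = 0.3913
Noncentrality parameter: λ = d·√n = 0.3913 × √37 = 2.3802
Two-sided α = 0.01 → critical value z_{0.005} = 2.576.
Power = Φ(λ − 2.576) + Φ(−λ − 2.576) = Φ(-0.196) + Φ(-4.956) = 0.4225 + 0.0000 = 0.4225.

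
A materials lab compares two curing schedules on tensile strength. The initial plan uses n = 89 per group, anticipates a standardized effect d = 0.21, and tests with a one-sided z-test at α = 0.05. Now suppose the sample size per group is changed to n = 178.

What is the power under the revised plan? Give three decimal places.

With n = 178 per group: δ = d·√(n/2) = 0.21 × √(178/2) = 1.9811. Critical value z_{0.05} = 1.645.
Revised power = P(Z > 1.645 − δ) = Φ(0.336) = 0.6317.

Power ≈ 0.632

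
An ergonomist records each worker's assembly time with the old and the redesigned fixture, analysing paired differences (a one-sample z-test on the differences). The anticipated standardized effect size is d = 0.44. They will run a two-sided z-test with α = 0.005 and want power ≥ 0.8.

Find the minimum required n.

n = 69

Set Φ(δ − 2.807) = 0.8; then δ − 2.807 = Φ⁻¹(0.8) = 0.842, giving δ = 3.649.
(Ignoring the negligible lower-tail rejection probability gives the usual closed-form inversion.)
δ = d·√n ⇒ n = (δ/d)² = (3.649 / 0.44)² = 68.76.
Rounding up, n = 69.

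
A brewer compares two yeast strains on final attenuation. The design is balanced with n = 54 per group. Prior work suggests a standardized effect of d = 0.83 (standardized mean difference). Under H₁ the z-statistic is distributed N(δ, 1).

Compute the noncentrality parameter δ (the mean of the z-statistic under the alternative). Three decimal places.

δ ≈ 4.313

δ = d·√(n/2) = 0.83 × √(54/2) = 4.3128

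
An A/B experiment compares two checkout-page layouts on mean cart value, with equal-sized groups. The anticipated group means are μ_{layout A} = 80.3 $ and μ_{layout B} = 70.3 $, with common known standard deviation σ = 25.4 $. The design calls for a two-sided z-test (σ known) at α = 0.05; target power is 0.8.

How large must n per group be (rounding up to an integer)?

Standardized effect: d = |μ_{layout A} − μ_{layout B}| / σ = |80.3 − 70.3| / 25.4 = 0.3937
Set Φ(δ − 1.960) = 0.8; then δ − 1.960 = Φ⁻¹(0.8) = 0.842, giving δ = 2.802.
(The Φ(−δ − z_{α/2}) term is vanishingly small for δ > 0 and is dropped in the standard sample-size formula.)
δ = d·√(n/2) ⇒ n = 2(δ/d)² = 2 × (2.802 / 0.3937)² = 101.28.
Round up to the next whole unit.

n = 102 per group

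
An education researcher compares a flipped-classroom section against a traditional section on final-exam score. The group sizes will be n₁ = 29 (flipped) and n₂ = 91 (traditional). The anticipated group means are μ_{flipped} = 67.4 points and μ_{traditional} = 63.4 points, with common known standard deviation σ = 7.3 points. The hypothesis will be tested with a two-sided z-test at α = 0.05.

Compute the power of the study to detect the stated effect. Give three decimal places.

Power ≈ 0.729

Standardized effect: d = |μ_{flipped} − μ_{traditional}| / σ = |67.4 − 63.4| / 7.3 = 0.5479
Noncentrality parameter: δ = d / √(1/n₁ + 1/n₂) = 0.5479 / √(1/29 + 1/91) = 2.5696
Two-sided α = 0.05 → critical value z_{0.025} = 1.960.
Power = Φ(δ − 1.960) + Φ(−δ − 1.960) = Φ(0.610) + Φ(-4.530) = 0.7289 + 0.0000 = 0.7290.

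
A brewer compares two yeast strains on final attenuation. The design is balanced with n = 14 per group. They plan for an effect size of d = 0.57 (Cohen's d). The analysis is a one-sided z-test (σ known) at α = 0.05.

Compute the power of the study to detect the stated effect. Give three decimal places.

Power ≈ 0.446

Noncentrality parameter: δ = d·√(n/2) = 0.57 × √(14/2) = 1.5081
Critical value for a one-sided test at α = 0.05: z_α = 1.645.
Power = P(Z > 1.645 − δ) = Φ(-0.137) = 0.4456.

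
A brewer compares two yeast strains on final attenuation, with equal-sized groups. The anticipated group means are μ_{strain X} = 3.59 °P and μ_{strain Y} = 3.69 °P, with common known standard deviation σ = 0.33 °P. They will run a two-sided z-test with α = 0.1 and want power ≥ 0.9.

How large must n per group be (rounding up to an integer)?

n = 187 per group

Standardized effect: d = |μ_{strain X} − μ_{strain Y}| / σ = |3.59 − 3.69| / 0.33 = 0.3030
Set Φ(δ − 1.645) = 0.9; then δ − 1.645 = Φ⁻¹(0.9) = 1.282, giving δ = 2.926.
(For δ > 0 the lower-tail rejection region contributes negligibly to power, so the one-term inversion is standard.)
δ = d·√(n/2) ⇒ n = 2(δ/d)² = 2 × (2.926 / 0.3030)² = 186.52.
Round up to the next whole unit.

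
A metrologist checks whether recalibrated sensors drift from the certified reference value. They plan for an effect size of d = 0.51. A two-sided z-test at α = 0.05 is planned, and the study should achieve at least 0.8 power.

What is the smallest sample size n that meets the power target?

For power 0.8 need Φ(δ − z_{0.025}) = 0.8, so δ = z_{0.025} + z_{0.20} = 1.960 + 0.842 = 2.802.
(For δ > 0 the lower-tail rejection region contributes negligibly to power, so the one-term inversion is standard.)
δ = d·√n ⇒ n = (δ/d)² = (2.802 / 0.51)² = 30.18.
Round up to the next whole unit.

n = 31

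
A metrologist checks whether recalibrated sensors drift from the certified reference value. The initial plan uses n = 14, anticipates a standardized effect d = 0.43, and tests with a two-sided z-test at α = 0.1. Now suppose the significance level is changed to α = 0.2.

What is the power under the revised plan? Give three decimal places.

δ = d·√n = 0.43 × √14 = 1.6089 (unchanged). New critical value: z_{0.1} = 1.282.
Revised power = Φ(δ − 1.282) + Φ(−δ − 1.282) = Φ(0.327) + Φ(-2.890) = 0.6283 + 0.0019 = 0.6302.

Power ≈ 0.630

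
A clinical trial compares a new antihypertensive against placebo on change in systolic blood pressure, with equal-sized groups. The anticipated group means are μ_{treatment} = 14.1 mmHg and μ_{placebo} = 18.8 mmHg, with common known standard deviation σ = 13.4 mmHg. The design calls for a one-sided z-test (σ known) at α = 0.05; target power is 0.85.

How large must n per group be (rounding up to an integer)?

Standardized effect: d = |μ_{treatment} − μ_{placebo}| / σ = |14.1 − 18.8| / 13.4 = 0.3507
For power 0.85 need Φ(δ − z_{0.05}) = 0.85, so δ = z_{0.05} + z_{0.15} = 1.645 + 1.036 = 2.681.
δ = d·√(n/2) ⇒ n = 2(δ/d)² = 2 × (2.681 / 0.3507)² = 116.88.
Rounding up, n = 117 per group.

n = 117 per group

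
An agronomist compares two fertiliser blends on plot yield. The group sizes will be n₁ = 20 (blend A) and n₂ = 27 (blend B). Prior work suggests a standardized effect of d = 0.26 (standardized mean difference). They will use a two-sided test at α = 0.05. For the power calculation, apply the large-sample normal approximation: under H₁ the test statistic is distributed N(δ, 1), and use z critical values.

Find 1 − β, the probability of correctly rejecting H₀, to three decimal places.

Noncentrality parameter: δ = d / √(1/n₁ + 1/n₂) = 0.26 / √(1/20 + 1/27) = 0.8813
Two-sided α = 0.05 → critical value z_{0.025} = 1.960.
Power = Φ(δ − 1.960) + Φ(−δ − 1.960) = Φ(-1.079) + Φ(-2.841) = 0.1404 + 0.0022 = 0.1426.

Power ≈ 0.143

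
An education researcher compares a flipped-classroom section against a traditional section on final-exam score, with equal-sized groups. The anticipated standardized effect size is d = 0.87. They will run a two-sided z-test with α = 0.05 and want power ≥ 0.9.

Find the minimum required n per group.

For power 0.9 need Φ(δ − z_{0.025}) = 0.9, so δ = z_{0.025} + z_{0.10} = 1.960 + 1.282 = 3.242.
(The Φ(−δ − z_{α/2}) term is vanishingly small for δ > 0 and is dropped in the standard sample-size formula.)
δ = d·√(n/2) ⇒ n = 2(δ/d)² = 2 × (3.242 / 0.87)² = 27.76.
Round up to the next whole unit.

n = 28 per group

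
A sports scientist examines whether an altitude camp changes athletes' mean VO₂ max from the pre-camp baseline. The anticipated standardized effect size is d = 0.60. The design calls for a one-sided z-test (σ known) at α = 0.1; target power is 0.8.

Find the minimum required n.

Set Φ(δ − 1.282) = 0.8; then δ − 1.282 = Φ⁻¹(0.8) = 0.842, giving δ = 2.123.
δ = d·√n ⇒ n = (δ/d)² = (2.123 / 0.60)² = 12.52.
Rounding up, n = 13.

n = 13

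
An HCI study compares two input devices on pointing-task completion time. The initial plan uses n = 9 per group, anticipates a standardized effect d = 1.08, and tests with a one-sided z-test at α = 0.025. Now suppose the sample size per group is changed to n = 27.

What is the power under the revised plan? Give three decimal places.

Power ≈ 0.978

With n = 27 per group: δ = d·√(n/2) = 1.08 × √(27/2) = 3.9682. Critical value z_{0.025} = 1.960.
Revised power = P(Z > 1.960 − δ) = Φ(2.008) = 0.9777.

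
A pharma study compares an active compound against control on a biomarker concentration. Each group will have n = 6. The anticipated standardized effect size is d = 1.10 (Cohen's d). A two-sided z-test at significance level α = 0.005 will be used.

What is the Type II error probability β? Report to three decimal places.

β ≈ 0.816

Noncentrality parameter: δ = d·√(n/2) = 1.10 × √(6/2) = 1.9053
Critical value for a two-sided test at α = 0.005: z_{α/2} = 2.807.
Power = Φ(δ − 2.807) + Φ(−δ − 2.807) = Φ(-0.902) + Φ(-4.712) = 0.1836 + 0.0000 = 0.1836.
Type II error: β = 1 − power = 1 − 0.1836 = 0.8164.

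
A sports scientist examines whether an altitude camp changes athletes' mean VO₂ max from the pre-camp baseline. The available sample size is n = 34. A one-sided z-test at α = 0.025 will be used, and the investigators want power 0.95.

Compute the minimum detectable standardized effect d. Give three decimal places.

d ≈ 0.618

Need Φ(δ − 1.960) = 0.95, so δ = 1.960 + 1.645 = 3.605.
δ = d·√n ⇒ d = δ/√n = 3.605/√34 = 0.6182.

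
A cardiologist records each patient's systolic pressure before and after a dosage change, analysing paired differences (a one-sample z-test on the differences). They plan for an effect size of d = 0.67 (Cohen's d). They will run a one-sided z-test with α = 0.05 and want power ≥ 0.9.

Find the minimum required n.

For power 0.9 need Φ(δ − z_{0.05}) = 0.9, so δ = z_{0.05} + z_{0.10} = 1.645 + 1.282 = 2.926.
δ = d·√n ⇒ n = (δ/d)² = (2.926 / 0.67)² = 19.08.
Rounding up, n = 20.

n = 20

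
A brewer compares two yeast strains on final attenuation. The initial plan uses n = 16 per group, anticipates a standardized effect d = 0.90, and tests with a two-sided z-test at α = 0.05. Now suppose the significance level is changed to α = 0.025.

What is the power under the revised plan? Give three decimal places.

Power ≈ 0.620

δ = d·√(n/2) = 0.90 × √(16/2) = 2.5456 (unchanged). New critical value: z_{0.0125} = 2.241.
Revised power = Φ(δ − 2.241) + Φ(−δ − 2.241) = Φ(0.304) + Φ(-4.787) = 0.6195 + 0.0000 = 0.6195.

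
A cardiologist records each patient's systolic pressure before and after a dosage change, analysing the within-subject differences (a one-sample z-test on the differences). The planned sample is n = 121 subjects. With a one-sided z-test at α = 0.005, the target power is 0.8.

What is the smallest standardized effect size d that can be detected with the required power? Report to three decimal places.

Need Φ(δ − 2.576) = 0.8, so δ = 2.576 + 0.842 = 3.417.
δ = d·√n ⇒ d = δ/√n = 3.417/√121 = 0.3107.

d ≈ 0.311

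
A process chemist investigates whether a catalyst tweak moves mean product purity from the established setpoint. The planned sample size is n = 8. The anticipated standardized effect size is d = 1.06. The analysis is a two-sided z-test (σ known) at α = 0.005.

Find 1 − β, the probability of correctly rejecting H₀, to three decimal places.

Noncentrality parameter: δ = d·√n = 1.06 × √8 = 2.9981
Critical value for a two-sided test at α = 0.005: z_{α/2} = 2.807.
Power = Φ(δ − 2.807) + Φ(−δ − 2.807) = Φ(0.191) + Φ(-5.805) = 0.5758 + 0.0000 = 0.5758.

Power ≈ 0.576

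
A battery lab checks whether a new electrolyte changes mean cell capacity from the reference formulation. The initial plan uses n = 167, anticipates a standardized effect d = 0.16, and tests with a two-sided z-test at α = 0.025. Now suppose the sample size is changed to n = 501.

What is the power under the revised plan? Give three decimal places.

With n = 501: δ = d·√n = 0.16 × √501 = 3.5813. Critical value z_{0.0125} = 2.241.
Revised power = Φ(δ − 2.241) + Φ(−δ − 2.241) = Φ(1.340) + Φ(-5.823) = 0.9099 + 0.0000 = 0.9099.

Power ≈ 0.910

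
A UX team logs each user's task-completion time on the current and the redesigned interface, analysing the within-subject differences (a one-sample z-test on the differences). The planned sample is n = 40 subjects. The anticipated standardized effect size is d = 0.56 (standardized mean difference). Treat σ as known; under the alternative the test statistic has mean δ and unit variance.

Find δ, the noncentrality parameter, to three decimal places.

δ ≈ 3.542

δ = d·√n = 0.56 × √40 = 3.5418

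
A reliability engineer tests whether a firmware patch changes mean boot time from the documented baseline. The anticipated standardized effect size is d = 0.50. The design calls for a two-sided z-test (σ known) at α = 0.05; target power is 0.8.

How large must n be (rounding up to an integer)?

For power 0.8 need Φ(δ − z_{0.025}) = 0.8, so δ = z_{0.025} + z_{0.20} = 1.960 + 0.842 = 2.802.
(Ignoring the negligible lower-tail rejection probability gives the usual closed-form inversion.)
δ = d·√n ⇒ n = (δ/d)² = (2.802 / 0.50)² = 31.40.
Round up to the next whole unit.

n = 32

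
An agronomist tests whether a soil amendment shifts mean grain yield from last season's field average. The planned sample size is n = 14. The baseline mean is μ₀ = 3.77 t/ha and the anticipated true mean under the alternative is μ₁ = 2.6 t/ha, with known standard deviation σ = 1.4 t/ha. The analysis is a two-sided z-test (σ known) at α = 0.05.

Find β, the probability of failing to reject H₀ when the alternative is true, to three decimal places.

Standardized effect: d = |μ₁ − μ₀| / σ = |2.6 − 3.77| / 1.4 = 0.8357
Noncentrality parameter: δ = d·√n = 0.8357 × √14 = 3.1270
Two-sided α = 0.05 → critical value z_{0.025} = 1.960.
Power = Φ(δ − 1.960) + Φ(−δ − 1.960) = Φ(1.167) + Φ(-5.087) = 0.8784 + 0.0000 = 0.8784.
Type II error: β = 1 − power = 1 − 0.8784 = 0.1216.

β ≈ 0.122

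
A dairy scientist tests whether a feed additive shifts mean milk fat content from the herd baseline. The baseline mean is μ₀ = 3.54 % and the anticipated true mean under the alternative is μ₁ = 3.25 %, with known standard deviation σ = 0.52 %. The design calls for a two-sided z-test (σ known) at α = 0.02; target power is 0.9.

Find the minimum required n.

n = 42

Standardized effect: d = |μ₁ − μ₀| / σ = |3.25 − 3.54| / 0.52 = 0.5577
For power 0.9 need Φ(δ − z_{0.01}) = 0.9, so δ = z_{0.01} + z_{0.10} = 2.326 + 1.282 = 3.608.
(For δ > 0 the lower-tail rejection region contributes negligibly to power, so the one-term inversion is standard.)
δ = d·√n ⇒ n = (δ/d)² = (3.608 / 0.5577)² = 41.85.
Round up to the next whole unit.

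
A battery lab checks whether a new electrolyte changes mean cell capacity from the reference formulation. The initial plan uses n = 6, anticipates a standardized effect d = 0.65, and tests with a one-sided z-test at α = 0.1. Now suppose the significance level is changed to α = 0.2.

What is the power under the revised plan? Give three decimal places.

δ = d·√n = 0.65 × √6 = 1.5922 (unchanged). New critical value: z_{0.2} = 0.842.
Revised power = P(Z > 0.842 − δ) = Φ(0.751) = 0.7735.

Power ≈ 0.774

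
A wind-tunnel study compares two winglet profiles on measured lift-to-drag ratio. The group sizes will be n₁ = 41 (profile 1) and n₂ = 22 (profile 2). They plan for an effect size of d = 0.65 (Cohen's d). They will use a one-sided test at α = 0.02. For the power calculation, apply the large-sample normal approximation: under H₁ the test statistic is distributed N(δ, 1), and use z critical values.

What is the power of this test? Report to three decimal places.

Noncentrality parameter: λ = d / √(1/n₁ + 1/n₂) = 0.65 / √(1/41 + 1/22) = 2.4595
Critical value for a one-sided test at α = 0.02: z_α = 2.054.
Power = P(Z > 2.054 − λ) = Φ(0.406) = 0.6575.

Power ≈ 0.658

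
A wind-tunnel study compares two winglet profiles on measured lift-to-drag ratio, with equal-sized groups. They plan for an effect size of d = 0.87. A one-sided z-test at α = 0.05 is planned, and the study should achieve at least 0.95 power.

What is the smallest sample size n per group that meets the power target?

n = 29 per group

For power 0.95 need Φ(δ − z_{0.05}) = 0.95, so δ = z_{0.05} + z_{0.05} = 1.645 + 1.645 = 3.290.
δ = d·√(n/2) ⇒ n = 2(δ/d)² = 2 × (3.290 / 0.87)² = 28.60.
Rounding up, n = 29 per group.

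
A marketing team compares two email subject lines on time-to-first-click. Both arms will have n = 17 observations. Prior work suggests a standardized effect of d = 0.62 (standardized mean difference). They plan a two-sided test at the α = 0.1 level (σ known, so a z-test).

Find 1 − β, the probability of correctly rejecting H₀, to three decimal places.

Noncentrality parameter: δ = d·√(n/2) = 0.62 × √(17/2) = 1.8076
Critical value for a two-sided test at α = 0.1: z_{α/2} = 1.645.
Power = Φ(δ − 1.645) + Φ(−δ − 1.645) = Φ(0.163) + Φ(-3.452) = 0.5646 + 0.0003 = 0.5649.

Power ≈ 0.565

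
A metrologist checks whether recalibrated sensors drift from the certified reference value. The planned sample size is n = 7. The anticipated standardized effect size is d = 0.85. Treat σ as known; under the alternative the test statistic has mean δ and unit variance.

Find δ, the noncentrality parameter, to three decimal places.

δ ≈ 2.249

δ = d·√n = 0.85 × √7 = 2.2489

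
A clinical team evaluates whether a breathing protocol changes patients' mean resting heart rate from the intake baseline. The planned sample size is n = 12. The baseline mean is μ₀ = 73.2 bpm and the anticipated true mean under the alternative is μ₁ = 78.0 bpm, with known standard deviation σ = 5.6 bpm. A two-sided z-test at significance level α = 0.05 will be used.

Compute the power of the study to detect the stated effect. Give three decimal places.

Power ≈ 0.844

Standardized effect: d = |μ₁ − μ₀| / σ = |78.0 − 73.2| / 5.6 = 0.8571
Noncentrality parameter: λ = d·√n = 0.8571 × √12 = 2.9692
Two-sided α = 0.05 → critical value z_{0.025} = 1.960.
Power = Φ(λ − 1.960) + Φ(−λ − 1.960) = Φ(1.009) + Φ(-4.929) = 0.8436 + 0.0000 = 0.8436.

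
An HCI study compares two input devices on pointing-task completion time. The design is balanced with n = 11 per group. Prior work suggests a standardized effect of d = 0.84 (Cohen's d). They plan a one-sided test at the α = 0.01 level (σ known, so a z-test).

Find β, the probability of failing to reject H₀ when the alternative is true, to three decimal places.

Noncentrality parameter: δ = d·√(n/2) = 0.84 × √(11/2) = 1.9700
Critical value for a one-sided test at α = 0.01: z_α = 2.326.
Power = Φ(δ − 2.326) = Φ(-0.356) = 0.3608.
Type II error: β = 1 − power = 1 − 0.3608 = 0.6392.

β ≈ 0.639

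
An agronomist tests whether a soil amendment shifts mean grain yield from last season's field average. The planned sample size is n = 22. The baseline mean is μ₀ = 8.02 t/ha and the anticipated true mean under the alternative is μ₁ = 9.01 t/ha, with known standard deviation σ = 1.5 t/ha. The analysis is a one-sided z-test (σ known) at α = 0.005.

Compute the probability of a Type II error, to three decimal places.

β ≈ 0.302

Standardized effect: d = |μ₁ − μ₀| / σ = |9.01 − 8.02| / 1.5 = 0.6600
Noncentrality parameter: δ = d·√n = 0.6600 × √22 = 3.0957
One-sided α = 0.005 → critical value z_{0.005} = 2.576.
Power = Φ(δ − 2.576) = Φ(0.520) = 0.6984.
Type II error: β = 1 − power = 1 − 0.6984 = 0.3016.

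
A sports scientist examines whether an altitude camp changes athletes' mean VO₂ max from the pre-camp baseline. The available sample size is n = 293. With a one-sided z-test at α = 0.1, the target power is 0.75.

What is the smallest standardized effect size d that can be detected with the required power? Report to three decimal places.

d ≈ 0.114

Need Φ(δ − 1.282) = 0.75, so δ = 1.282 + 0.674 = 1.956.
δ = d·√n ⇒ d = δ/√n = 1.956/√293 = 0.1143.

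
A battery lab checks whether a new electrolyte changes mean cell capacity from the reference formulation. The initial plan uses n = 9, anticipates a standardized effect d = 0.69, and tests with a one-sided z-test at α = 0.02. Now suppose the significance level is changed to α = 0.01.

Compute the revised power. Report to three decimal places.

δ = d·√n = 0.69 × √9 = 2.0700 (unchanged). New critical value: z_{0.01} = 2.326.
Revised power = Φ(δ − 2.326) = Φ(-0.256) = 0.3988.

Power ≈ 0.399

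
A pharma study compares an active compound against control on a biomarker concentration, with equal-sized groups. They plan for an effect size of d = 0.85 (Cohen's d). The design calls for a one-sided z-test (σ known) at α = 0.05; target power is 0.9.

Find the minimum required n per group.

n = 24 per group

Set Φ(δ − 1.645) = 0.9; then δ − 1.645 = Φ⁻¹(0.9) = 1.282, giving δ = 2.926.
δ = d·√(n/2) ⇒ n = 2(δ/d)² = 2 × (2.926 / 0.85)² = 23.71.
Rounding up, n = 24 per group.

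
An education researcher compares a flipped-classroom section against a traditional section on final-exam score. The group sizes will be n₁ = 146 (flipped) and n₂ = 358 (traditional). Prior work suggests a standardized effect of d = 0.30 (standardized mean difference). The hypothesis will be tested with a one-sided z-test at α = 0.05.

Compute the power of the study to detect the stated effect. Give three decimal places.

Noncentrality parameter: δ = d / √(1/n₁ + 1/n₂) = 0.30 / √(1/146 + 1/358) = 3.0551
One-sided α = 0.05 → critical value z_{0.05} = 1.645.
Power = Φ(δ − 1.645) = Φ(1.410) = 0.9208.

Power ≈ 0.921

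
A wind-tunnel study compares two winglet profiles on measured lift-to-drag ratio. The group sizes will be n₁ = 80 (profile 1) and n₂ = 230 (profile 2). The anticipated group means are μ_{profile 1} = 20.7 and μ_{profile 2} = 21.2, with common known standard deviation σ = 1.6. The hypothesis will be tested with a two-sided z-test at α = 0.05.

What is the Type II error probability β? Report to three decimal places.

β ≈ 0.327

Standardized effect: d = |μ_{profile 1} − μ_{profile 2}| / σ = |20.7 − 21.2| / 1.6 = 0.3125
Noncentrality parameter: δ = d / √(1/n₁ + 1/n₂) = 0.3125 / √(1/80 + 1/230) = 2.4076
Critical value for a two-sided test at α = 0.05: z_{α/2} = 1.960.
Power = Φ(δ − 1.960) + Φ(−δ − 1.960) = Φ(0.448) + Φ(-4.368) = 0.6728 + 0.0000 = 0.6728.
Type II error: β = 1 − power = 1 − 0.6728 = 0.3272.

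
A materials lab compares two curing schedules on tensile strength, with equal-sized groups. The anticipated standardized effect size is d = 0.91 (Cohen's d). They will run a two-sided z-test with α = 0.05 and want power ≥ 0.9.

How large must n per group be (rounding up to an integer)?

For power 0.9 need Φ(δ − z_{0.025}) = 0.9, so δ = z_{0.025} + z_{0.10} = 1.960 + 1.282 = 3.242.
(The Φ(−δ − z_{α/2}) term is vanishingly small for δ > 0 and is dropped in the standard sample-size formula.)
δ = d·√(n/2) ⇒ n = 2(δ/d)² = 2 × (3.242 / 0.91)² = 25.38.
Round up to the next whole unit.

n = 26 per group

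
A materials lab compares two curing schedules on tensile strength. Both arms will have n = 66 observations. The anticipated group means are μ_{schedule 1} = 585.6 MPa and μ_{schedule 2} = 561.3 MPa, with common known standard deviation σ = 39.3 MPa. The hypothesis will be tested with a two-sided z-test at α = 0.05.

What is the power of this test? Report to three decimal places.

Standardized effect: d = |μ_{schedule 1} − μ_{schedule 2}| / σ = |585.6 − 561.3| / 39.3 = 0.6183
Noncentrality parameter: δ = d·√(n/2) = 0.6183 × √(66/2) = 3.5520
Two-sided α = 0.05 → critical value z_{0.025} = 1.960.
Power = Φ(δ − 1.960) + Φ(−δ − 1.960) = Φ(1.592) + Φ(-5.512) = 0.9443 + 0.0000 = 0.9443.

Power ≈ 0.944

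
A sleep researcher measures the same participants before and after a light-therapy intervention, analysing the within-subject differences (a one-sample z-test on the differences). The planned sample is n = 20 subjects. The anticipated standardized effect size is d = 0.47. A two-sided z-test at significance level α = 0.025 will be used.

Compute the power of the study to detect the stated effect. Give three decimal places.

Noncentrality parameter: δ = d·√n = 0.47 × √20 = 2.1019
Two-sided α = 0.025 → critical value z_{0.0125} = 2.241.
Power = Φ(δ − 2.241) + Φ(−δ − 2.241) = Φ(-0.139) + Φ(-4.343) = 0.4445 + 0.0000 = 0.4445.

Power ≈ 0.445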